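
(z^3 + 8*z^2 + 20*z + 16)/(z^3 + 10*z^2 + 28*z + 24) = (z + 4)/(z + 6)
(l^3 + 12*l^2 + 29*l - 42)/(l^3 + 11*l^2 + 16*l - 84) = (l - 1)/(l - 2)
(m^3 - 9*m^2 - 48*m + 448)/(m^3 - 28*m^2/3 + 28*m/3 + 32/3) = 3*(m^2 - m - 56)/(3*m^2 - 4*m - 4)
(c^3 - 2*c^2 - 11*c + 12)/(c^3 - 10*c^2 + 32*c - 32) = (c^2 + 2*c - 3)/(c^2 - 6*c + 8)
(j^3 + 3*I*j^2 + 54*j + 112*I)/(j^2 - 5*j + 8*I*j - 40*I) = (j^2 - 5*I*j + 14)/(j - 5)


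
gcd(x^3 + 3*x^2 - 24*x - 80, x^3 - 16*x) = x + 4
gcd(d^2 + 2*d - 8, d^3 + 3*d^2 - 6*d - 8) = d^2 + 2*d - 8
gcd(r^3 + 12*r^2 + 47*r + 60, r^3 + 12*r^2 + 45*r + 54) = r + 3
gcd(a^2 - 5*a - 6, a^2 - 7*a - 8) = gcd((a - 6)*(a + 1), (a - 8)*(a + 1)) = a + 1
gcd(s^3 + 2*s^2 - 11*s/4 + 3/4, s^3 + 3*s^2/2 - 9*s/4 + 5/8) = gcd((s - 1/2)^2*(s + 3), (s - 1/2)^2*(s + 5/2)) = s^2 - s + 1/4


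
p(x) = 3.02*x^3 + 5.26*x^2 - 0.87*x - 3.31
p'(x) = 9.06*x^2 + 10.52*x - 0.87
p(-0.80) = -0.79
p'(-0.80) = -3.49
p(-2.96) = -32.97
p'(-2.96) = 47.37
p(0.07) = -3.34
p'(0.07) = -0.09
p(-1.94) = -3.88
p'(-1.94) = 12.82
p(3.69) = 216.84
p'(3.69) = 161.31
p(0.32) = -2.95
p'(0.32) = 3.42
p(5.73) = 732.57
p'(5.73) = 356.88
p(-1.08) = -0.04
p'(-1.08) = -1.66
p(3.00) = 122.96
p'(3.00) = 112.23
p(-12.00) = -4453.99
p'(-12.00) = 1177.53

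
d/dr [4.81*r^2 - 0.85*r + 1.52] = 9.62*r - 0.85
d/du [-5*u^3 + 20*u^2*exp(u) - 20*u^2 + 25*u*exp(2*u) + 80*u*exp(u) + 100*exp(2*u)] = 20*u^2*exp(u) - 15*u^2 + 50*u*exp(2*u) + 120*u*exp(u) - 40*u + 225*exp(2*u) + 80*exp(u)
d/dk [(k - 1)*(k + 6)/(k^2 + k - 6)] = 4*(-k^2 - 6)/(k^4 + 2*k^3 - 11*k^2 - 12*k + 36)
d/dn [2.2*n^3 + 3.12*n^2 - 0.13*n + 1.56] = 6.6*n^2 + 6.24*n - 0.13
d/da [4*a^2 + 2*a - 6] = 8*a + 2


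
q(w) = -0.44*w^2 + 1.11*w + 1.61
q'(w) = 1.11 - 0.88*w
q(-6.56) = -24.61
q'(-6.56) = 6.88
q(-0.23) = 1.33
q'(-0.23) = 1.31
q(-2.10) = -2.66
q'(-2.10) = 2.96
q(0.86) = 2.24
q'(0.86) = 0.35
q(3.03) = 0.93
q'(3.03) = -1.56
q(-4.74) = -13.54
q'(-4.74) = 5.28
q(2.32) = 1.82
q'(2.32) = -0.93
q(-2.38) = -3.52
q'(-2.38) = 3.20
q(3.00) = 0.98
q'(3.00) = -1.53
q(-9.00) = -44.02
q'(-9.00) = 9.03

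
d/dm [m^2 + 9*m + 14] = 2*m + 9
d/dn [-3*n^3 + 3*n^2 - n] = -9*n^2 + 6*n - 1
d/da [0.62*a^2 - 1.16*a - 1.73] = 1.24*a - 1.16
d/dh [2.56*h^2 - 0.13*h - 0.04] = 5.12*h - 0.13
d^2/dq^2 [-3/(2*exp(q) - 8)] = 3*(-exp(q) - 4)*exp(q)/(2*(exp(q) - 4)^3)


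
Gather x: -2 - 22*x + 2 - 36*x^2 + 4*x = -36*x^2 - 18*x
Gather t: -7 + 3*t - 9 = 3*t - 16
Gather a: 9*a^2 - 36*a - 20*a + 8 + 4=9*a^2 - 56*a + 12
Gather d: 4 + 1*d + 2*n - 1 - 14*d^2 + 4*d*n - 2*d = -14*d^2 + d*(4*n - 1) + 2*n + 3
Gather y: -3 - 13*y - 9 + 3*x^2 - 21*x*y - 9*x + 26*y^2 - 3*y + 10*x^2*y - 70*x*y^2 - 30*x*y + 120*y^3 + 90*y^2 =3*x^2 - 9*x + 120*y^3 + y^2*(116 - 70*x) + y*(10*x^2 - 51*x - 16) - 12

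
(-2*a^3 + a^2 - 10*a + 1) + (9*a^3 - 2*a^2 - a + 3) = 7*a^3 - a^2 - 11*a + 4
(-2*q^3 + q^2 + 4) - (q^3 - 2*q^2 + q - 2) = -3*q^3 + 3*q^2 - q + 6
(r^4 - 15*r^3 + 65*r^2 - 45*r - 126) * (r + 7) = r^5 - 8*r^4 - 40*r^3 + 410*r^2 - 441*r - 882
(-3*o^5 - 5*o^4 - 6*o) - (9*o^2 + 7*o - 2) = -3*o^5 - 5*o^4 - 9*o^2 - 13*o + 2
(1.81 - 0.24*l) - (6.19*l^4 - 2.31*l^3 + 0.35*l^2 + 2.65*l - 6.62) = -6.19*l^4 + 2.31*l^3 - 0.35*l^2 - 2.89*l + 8.43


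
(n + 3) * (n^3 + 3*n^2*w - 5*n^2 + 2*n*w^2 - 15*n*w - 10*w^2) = n^4 + 3*n^3*w - 2*n^3 + 2*n^2*w^2 - 6*n^2*w - 15*n^2 - 4*n*w^2 - 45*n*w - 30*w^2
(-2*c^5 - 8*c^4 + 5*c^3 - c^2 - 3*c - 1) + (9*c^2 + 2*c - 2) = -2*c^5 - 8*c^4 + 5*c^3 + 8*c^2 - c - 3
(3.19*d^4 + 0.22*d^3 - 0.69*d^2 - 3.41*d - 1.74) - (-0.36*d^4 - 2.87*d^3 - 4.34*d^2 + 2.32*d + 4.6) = 3.55*d^4 + 3.09*d^3 + 3.65*d^2 - 5.73*d - 6.34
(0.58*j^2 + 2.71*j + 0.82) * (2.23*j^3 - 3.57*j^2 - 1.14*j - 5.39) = 1.2934*j^5 + 3.9727*j^4 - 8.5073*j^3 - 9.143*j^2 - 15.5417*j - 4.4198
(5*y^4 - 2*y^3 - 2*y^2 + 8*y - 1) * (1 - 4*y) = -20*y^5 + 13*y^4 + 6*y^3 - 34*y^2 + 12*y - 1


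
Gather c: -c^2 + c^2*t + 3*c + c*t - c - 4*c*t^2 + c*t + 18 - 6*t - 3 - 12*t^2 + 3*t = c^2*(t - 1) + c*(-4*t^2 + 2*t + 2) - 12*t^2 - 3*t + 15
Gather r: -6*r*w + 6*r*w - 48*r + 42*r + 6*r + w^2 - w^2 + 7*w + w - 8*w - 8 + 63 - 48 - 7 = 0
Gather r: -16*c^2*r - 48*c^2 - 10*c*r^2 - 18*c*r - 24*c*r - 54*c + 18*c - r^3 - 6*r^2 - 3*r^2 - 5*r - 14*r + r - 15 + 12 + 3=-48*c^2 - 36*c - r^3 + r^2*(-10*c - 9) + r*(-16*c^2 - 42*c - 18)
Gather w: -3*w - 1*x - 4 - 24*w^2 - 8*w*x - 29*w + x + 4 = -24*w^2 + w*(-8*x - 32)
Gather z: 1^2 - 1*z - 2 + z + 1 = 0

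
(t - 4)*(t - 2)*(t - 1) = t^3 - 7*t^2 + 14*t - 8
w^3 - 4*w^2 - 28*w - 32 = (w - 8)*(w + 2)^2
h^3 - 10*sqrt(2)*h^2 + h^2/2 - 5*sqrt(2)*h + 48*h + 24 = (h + 1/2)*(h - 6*sqrt(2))*(h - 4*sqrt(2))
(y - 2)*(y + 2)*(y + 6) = y^3 + 6*y^2 - 4*y - 24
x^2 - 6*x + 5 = (x - 5)*(x - 1)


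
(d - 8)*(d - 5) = d^2 - 13*d + 40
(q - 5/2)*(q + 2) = q^2 - q/2 - 5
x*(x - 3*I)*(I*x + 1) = I*x^3 + 4*x^2 - 3*I*x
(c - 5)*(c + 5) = c^2 - 25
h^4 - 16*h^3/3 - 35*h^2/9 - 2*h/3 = h*(h - 6)*(h + 1/3)^2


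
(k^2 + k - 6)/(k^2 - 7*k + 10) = (k + 3)/(k - 5)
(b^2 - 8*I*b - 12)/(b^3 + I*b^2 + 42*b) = (b - 2*I)/(b*(b + 7*I))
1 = 1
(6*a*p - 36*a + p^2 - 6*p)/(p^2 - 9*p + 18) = (6*a + p)/(p - 3)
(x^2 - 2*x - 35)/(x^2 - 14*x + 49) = (x + 5)/(x - 7)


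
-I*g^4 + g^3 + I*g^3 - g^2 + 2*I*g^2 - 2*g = g*(g - 2)*(g + I)*(-I*g - I)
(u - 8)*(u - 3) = u^2 - 11*u + 24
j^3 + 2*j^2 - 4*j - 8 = (j - 2)*(j + 2)^2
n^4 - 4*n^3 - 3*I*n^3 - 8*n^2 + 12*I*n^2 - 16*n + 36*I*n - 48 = (n - 6)*(n + 2)*(n - 4*I)*(n + I)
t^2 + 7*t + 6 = (t + 1)*(t + 6)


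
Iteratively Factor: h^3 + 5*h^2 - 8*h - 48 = (h + 4)*(h^2 + h - 12) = (h + 4)^2*(h - 3)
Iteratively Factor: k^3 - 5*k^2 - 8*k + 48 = (k - 4)*(k^2 - k - 12) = (k - 4)*(k + 3)*(k - 4)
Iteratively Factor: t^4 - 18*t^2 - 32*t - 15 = (t + 1)*(t^3 - t^2 - 17*t - 15) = (t + 1)*(t + 3)*(t^2 - 4*t - 5) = (t - 5)*(t + 1)*(t + 3)*(t + 1)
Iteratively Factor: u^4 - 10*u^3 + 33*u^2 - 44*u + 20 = (u - 5)*(u^3 - 5*u^2 + 8*u - 4) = (u - 5)*(u - 1)*(u^2 - 4*u + 4) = (u - 5)*(u - 2)*(u - 1)*(u - 2)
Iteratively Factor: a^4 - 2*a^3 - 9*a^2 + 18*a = (a + 3)*(a^3 - 5*a^2 + 6*a) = (a - 3)*(a + 3)*(a^2 - 2*a) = (a - 3)*(a - 2)*(a + 3)*(a)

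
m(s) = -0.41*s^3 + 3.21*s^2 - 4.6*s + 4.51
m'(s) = -1.23*s^2 + 6.42*s - 4.6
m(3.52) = 10.21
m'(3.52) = 2.76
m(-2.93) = 55.86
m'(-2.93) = -33.97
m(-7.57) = 401.14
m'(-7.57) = -123.68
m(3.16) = 9.09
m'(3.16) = 3.40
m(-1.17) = 14.94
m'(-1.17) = -13.80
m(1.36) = 3.16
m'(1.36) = 1.86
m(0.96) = 2.69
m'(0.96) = 0.43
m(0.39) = 3.18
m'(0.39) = -2.28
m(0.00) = 4.51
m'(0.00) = -4.60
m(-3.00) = 58.27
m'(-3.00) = -34.93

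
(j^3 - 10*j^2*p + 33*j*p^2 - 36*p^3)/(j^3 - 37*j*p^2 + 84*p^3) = (j - 3*p)/(j + 7*p)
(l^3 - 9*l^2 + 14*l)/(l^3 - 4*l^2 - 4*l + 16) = l*(l - 7)/(l^2 - 2*l - 8)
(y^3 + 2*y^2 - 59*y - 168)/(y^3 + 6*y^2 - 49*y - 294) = (y^2 - 5*y - 24)/(y^2 - y - 42)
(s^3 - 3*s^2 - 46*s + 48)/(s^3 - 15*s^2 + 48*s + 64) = (s^2 + 5*s - 6)/(s^2 - 7*s - 8)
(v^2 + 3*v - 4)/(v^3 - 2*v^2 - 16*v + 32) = (v - 1)/(v^2 - 6*v + 8)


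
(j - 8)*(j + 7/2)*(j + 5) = j^3 + j^2/2 - 101*j/2 - 140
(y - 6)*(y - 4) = y^2 - 10*y + 24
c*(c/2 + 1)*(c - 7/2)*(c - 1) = c^4/2 - 5*c^3/4 - 11*c^2/4 + 7*c/2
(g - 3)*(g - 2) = g^2 - 5*g + 6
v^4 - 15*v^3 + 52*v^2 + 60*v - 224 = (v - 8)*(v - 7)*(v - 2)*(v + 2)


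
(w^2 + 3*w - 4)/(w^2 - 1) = (w + 4)/(w + 1)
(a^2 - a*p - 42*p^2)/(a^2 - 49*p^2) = (a + 6*p)/(a + 7*p)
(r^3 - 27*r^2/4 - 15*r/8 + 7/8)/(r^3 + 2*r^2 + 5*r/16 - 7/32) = 4*(r - 7)/(4*r + 7)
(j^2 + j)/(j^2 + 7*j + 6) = j/(j + 6)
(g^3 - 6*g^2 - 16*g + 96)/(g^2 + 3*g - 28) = (g^2 - 2*g - 24)/(g + 7)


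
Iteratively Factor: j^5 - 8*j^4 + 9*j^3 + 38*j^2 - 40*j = (j + 2)*(j^4 - 10*j^3 + 29*j^2 - 20*j) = j*(j + 2)*(j^3 - 10*j^2 + 29*j - 20) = j*(j - 5)*(j + 2)*(j^2 - 5*j + 4) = j*(j - 5)*(j - 1)*(j + 2)*(j - 4)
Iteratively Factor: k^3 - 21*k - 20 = (k + 4)*(k^2 - 4*k - 5) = (k + 1)*(k + 4)*(k - 5)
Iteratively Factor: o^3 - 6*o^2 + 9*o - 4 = (o - 4)*(o^2 - 2*o + 1) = (o - 4)*(o - 1)*(o - 1)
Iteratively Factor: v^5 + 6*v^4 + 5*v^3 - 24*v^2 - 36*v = (v + 3)*(v^4 + 3*v^3 - 4*v^2 - 12*v) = (v + 2)*(v + 3)*(v^3 + v^2 - 6*v) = (v + 2)*(v + 3)^2*(v^2 - 2*v) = (v - 2)*(v + 2)*(v + 3)^2*(v)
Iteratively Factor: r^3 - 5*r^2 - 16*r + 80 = (r + 4)*(r^2 - 9*r + 20) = (r - 4)*(r + 4)*(r - 5)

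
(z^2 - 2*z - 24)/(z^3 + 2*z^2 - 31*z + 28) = (z^2 - 2*z - 24)/(z^3 + 2*z^2 - 31*z + 28)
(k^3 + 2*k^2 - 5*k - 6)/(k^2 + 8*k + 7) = (k^2 + k - 6)/(k + 7)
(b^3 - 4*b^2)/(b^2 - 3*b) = b*(b - 4)/(b - 3)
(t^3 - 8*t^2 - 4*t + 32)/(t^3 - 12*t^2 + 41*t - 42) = (t^2 - 6*t - 16)/(t^2 - 10*t + 21)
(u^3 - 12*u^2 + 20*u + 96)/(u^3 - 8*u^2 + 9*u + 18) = (u^2 - 6*u - 16)/(u^2 - 2*u - 3)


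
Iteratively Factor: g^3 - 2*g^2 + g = (g - 1)*(g^2 - g) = g*(g - 1)*(g - 1)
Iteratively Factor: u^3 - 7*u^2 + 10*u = (u)*(u^2 - 7*u + 10) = u*(u - 5)*(u - 2)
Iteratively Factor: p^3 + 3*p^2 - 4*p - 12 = (p + 3)*(p^2 - 4) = (p + 2)*(p + 3)*(p - 2)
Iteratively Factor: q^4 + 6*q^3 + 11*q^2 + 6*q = (q)*(q^3 + 6*q^2 + 11*q + 6) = q*(q + 3)*(q^2 + 3*q + 2) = q*(q + 1)*(q + 3)*(q + 2)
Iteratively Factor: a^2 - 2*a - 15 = (a - 5)*(a + 3)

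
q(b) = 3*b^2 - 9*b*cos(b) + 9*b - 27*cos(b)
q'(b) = 9*b*sin(b) + 6*b + 27*sin(b) - 9*cos(b) + 9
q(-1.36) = -9.78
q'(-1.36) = -15.48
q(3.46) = 122.27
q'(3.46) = 20.11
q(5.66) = 83.76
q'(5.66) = -9.84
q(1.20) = 1.42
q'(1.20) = 48.17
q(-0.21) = -26.32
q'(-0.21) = -6.30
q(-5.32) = 48.95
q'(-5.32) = -45.20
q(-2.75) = 0.02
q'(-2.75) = -0.04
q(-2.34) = -0.50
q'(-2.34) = -3.05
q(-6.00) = 79.92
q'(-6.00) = -43.19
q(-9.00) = 112.80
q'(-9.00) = -14.55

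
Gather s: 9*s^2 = 9*s^2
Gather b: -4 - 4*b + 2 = -4*b - 2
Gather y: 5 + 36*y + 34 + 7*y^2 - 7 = 7*y^2 + 36*y + 32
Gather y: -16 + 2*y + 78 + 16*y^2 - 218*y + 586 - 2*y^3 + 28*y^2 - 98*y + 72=-2*y^3 + 44*y^2 - 314*y + 720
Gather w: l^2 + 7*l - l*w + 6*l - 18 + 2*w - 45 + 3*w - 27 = l^2 + 13*l + w*(5 - l) - 90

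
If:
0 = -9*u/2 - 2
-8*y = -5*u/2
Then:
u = -4/9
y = -5/36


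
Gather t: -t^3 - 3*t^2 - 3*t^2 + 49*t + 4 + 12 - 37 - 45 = -t^3 - 6*t^2 + 49*t - 66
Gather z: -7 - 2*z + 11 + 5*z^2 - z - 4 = 5*z^2 - 3*z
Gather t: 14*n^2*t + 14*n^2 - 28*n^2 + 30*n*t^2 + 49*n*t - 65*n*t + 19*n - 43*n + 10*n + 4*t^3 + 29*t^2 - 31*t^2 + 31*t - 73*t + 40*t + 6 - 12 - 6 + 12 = -14*n^2 - 14*n + 4*t^3 + t^2*(30*n - 2) + t*(14*n^2 - 16*n - 2)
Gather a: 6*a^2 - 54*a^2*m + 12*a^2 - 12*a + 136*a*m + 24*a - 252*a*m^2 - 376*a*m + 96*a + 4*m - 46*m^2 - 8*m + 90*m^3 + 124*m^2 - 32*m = a^2*(18 - 54*m) + a*(-252*m^2 - 240*m + 108) + 90*m^3 + 78*m^2 - 36*m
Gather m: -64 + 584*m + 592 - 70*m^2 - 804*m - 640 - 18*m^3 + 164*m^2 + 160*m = -18*m^3 + 94*m^2 - 60*m - 112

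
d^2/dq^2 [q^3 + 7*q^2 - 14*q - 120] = 6*q + 14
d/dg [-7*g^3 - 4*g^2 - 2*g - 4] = -21*g^2 - 8*g - 2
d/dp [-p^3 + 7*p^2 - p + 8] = -3*p^2 + 14*p - 1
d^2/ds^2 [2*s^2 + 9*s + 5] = 4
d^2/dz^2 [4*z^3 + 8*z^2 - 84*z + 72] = 24*z + 16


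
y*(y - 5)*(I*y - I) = I*y^3 - 6*I*y^2 + 5*I*y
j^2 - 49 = (j - 7)*(j + 7)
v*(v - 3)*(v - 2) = v^3 - 5*v^2 + 6*v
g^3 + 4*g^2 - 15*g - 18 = (g - 3)*(g + 1)*(g + 6)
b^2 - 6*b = b*(b - 6)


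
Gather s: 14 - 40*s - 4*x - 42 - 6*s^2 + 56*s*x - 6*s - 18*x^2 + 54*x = -6*s^2 + s*(56*x - 46) - 18*x^2 + 50*x - 28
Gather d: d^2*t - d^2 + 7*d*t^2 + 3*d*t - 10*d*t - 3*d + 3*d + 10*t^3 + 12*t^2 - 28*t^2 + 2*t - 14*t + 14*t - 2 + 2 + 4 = d^2*(t - 1) + d*(7*t^2 - 7*t) + 10*t^3 - 16*t^2 + 2*t + 4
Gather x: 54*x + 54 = 54*x + 54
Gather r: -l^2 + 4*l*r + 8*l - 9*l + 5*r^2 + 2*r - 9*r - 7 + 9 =-l^2 - l + 5*r^2 + r*(4*l - 7) + 2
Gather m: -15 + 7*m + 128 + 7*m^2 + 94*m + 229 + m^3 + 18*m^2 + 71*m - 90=m^3 + 25*m^2 + 172*m + 252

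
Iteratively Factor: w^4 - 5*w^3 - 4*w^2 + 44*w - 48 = (w - 2)*(w^3 - 3*w^2 - 10*w + 24) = (w - 2)*(w + 3)*(w^2 - 6*w + 8) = (w - 4)*(w - 2)*(w + 3)*(w - 2)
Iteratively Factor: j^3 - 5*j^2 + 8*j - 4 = (j - 2)*(j^2 - 3*j + 2) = (j - 2)*(j - 1)*(j - 2)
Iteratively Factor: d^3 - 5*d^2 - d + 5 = (d + 1)*(d^2 - 6*d + 5) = (d - 5)*(d + 1)*(d - 1)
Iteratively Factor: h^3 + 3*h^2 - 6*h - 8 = (h - 2)*(h^2 + 5*h + 4) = (h - 2)*(h + 1)*(h + 4)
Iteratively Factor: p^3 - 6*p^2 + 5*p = (p)*(p^2 - 6*p + 5) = p*(p - 1)*(p - 5)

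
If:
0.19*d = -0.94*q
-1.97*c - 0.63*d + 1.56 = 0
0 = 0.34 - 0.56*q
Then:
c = 1.75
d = -3.00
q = 0.61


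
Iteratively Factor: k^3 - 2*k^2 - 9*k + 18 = (k - 3)*(k^2 + k - 6) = (k - 3)*(k - 2)*(k + 3)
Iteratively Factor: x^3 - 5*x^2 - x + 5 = (x - 1)*(x^2 - 4*x - 5) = (x - 5)*(x - 1)*(x + 1)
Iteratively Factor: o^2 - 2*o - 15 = (o + 3)*(o - 5)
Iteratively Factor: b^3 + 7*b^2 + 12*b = (b + 4)*(b^2 + 3*b) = (b + 3)*(b + 4)*(b)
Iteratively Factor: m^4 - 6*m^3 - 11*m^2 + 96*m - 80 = (m + 4)*(m^3 - 10*m^2 + 29*m - 20) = (m - 5)*(m + 4)*(m^2 - 5*m + 4) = (m - 5)*(m - 1)*(m + 4)*(m - 4)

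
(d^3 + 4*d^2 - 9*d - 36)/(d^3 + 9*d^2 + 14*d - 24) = (d^2 - 9)/(d^2 + 5*d - 6)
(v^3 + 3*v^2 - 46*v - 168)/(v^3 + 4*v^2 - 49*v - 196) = (v + 6)/(v + 7)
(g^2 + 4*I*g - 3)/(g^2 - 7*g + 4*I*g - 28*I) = (g^2 + 4*I*g - 3)/(g^2 + g*(-7 + 4*I) - 28*I)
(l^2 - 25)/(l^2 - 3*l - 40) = (l - 5)/(l - 8)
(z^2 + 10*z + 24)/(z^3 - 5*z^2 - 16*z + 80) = (z + 6)/(z^2 - 9*z + 20)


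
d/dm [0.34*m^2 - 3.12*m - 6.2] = 0.68*m - 3.12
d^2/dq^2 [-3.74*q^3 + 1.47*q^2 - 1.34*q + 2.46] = 2.94 - 22.44*q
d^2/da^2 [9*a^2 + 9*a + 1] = 18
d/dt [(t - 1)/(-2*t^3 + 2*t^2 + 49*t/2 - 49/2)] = 16*t/(16*t^4 - 392*t^2 + 2401)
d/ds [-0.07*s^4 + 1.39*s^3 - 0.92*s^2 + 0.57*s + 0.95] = -0.28*s^3 + 4.17*s^2 - 1.84*s + 0.57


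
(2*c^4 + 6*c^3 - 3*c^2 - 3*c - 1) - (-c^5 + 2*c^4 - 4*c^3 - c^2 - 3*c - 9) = c^5 + 10*c^3 - 2*c^2 + 8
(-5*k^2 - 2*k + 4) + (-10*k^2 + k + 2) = -15*k^2 - k + 6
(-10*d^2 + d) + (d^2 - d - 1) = -9*d^2 - 1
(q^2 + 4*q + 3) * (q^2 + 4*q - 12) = q^4 + 8*q^3 + 7*q^2 - 36*q - 36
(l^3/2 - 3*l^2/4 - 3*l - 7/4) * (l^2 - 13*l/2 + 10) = l^5/2 - 4*l^4 + 55*l^3/8 + 41*l^2/4 - 149*l/8 - 35/2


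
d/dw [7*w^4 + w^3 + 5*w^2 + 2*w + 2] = 28*w^3 + 3*w^2 + 10*w + 2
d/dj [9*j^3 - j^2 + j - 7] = 27*j^2 - 2*j + 1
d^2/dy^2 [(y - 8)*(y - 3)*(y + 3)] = 6*y - 16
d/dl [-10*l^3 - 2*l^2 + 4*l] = -30*l^2 - 4*l + 4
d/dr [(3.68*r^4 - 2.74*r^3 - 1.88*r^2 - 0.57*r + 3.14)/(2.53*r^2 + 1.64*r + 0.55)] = (18.6208*r^5 + 11.1734*r^4 - 0.891199999999998*r^3 - 6.1621*r^2 - 17.9564*r - 5.4631)/(6.4009*r^4 + 8.2984*r^3 + 5.4726*r^2 + 1.804*r + 0.3025)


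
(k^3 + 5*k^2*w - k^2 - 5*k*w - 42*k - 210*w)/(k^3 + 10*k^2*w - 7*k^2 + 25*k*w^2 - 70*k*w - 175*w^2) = (k + 6)/(k + 5*w)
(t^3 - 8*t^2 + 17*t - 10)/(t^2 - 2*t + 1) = (t^2 - 7*t + 10)/(t - 1)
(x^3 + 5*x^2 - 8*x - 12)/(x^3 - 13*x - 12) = (x^2 + 4*x - 12)/(x^2 - x - 12)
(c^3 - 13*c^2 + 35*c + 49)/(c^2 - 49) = (c^2 - 6*c - 7)/(c + 7)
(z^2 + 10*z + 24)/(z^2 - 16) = (z + 6)/(z - 4)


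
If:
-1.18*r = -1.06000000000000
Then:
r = 0.90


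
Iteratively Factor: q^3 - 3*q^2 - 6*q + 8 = (q - 1)*(q^2 - 2*q - 8) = (q - 1)*(q + 2)*(q - 4)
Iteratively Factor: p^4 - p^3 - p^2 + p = (p + 1)*(p^3 - 2*p^2 + p) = p*(p + 1)*(p^2 - 2*p + 1) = p*(p - 1)*(p + 1)*(p - 1)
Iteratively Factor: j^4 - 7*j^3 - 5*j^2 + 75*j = (j)*(j^3 - 7*j^2 - 5*j + 75) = j*(j - 5)*(j^2 - 2*j - 15) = j*(j - 5)*(j + 3)*(j - 5)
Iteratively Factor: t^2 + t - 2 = (t + 2)*(t - 1)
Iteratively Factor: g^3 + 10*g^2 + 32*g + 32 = (g + 2)*(g^2 + 8*g + 16) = (g + 2)*(g + 4)*(g + 4)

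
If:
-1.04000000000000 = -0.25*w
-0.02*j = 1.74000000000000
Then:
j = -87.00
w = 4.16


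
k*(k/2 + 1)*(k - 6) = k^3/2 - 2*k^2 - 6*k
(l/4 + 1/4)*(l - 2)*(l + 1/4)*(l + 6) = l^4/4 + 21*l^3/16 - 27*l^2/16 - 7*l/2 - 3/4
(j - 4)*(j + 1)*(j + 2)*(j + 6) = j^4 + 5*j^3 - 16*j^2 - 68*j - 48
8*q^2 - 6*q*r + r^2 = (-4*q + r)*(-2*q + r)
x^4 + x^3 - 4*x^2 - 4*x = x*(x - 2)*(x + 1)*(x + 2)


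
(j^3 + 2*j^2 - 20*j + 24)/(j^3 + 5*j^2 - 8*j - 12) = (j - 2)/(j + 1)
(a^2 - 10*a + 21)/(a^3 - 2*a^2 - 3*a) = (a - 7)/(a*(a + 1))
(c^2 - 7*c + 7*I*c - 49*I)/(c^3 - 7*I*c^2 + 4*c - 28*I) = (c^2 + 7*c*(-1 + I) - 49*I)/(c^3 - 7*I*c^2 + 4*c - 28*I)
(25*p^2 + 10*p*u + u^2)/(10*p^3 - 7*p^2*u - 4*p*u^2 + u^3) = (25*p^2 + 10*p*u + u^2)/(10*p^3 - 7*p^2*u - 4*p*u^2 + u^3)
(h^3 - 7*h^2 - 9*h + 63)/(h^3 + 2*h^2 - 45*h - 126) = (h - 3)/(h + 6)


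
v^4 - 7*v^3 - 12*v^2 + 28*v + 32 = (v - 8)*(v - 2)*(v + 1)*(v + 2)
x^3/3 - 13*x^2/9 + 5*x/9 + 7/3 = (x/3 + 1/3)*(x - 3)*(x - 7/3)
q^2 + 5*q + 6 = (q + 2)*(q + 3)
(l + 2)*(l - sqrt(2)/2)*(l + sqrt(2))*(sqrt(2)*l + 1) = sqrt(2)*l^4 + 2*l^3 + 2*sqrt(2)*l^3 - sqrt(2)*l^2/2 + 4*l^2 - sqrt(2)*l - l - 2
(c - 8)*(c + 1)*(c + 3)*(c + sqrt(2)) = c^4 - 4*c^3 + sqrt(2)*c^3 - 29*c^2 - 4*sqrt(2)*c^2 - 29*sqrt(2)*c - 24*c - 24*sqrt(2)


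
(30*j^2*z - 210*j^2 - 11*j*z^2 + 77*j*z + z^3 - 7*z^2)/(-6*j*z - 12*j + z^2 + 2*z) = (-5*j*z + 35*j + z^2 - 7*z)/(z + 2)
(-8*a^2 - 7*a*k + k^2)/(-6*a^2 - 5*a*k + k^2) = (8*a - k)/(6*a - k)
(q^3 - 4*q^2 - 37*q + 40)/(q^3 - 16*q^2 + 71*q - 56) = (q + 5)/(q - 7)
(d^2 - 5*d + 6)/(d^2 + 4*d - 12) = (d - 3)/(d + 6)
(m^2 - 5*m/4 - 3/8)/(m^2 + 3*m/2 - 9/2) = (m + 1/4)/(m + 3)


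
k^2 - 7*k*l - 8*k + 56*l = (k - 8)*(k - 7*l)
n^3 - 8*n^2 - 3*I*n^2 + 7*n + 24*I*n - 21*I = (n - 7)*(n - 1)*(n - 3*I)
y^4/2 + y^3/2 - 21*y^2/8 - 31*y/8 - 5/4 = (y/2 + 1/2)*(y - 5/2)*(y + 1/2)*(y + 2)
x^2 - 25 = (x - 5)*(x + 5)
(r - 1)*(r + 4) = r^2 + 3*r - 4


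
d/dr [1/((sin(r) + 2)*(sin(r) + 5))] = -(2*sin(r) + 7)*cos(r)/((sin(r) + 2)^2*(sin(r) + 5)^2)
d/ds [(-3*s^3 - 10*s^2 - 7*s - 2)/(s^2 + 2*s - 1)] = (-3*s^4 - 12*s^3 - 4*s^2 + 24*s + 11)/(s^4 + 4*s^3 + 2*s^2 - 4*s + 1)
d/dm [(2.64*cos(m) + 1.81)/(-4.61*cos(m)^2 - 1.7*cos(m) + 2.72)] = (12.1704*sin(m)^2 - 16.6882*cos(m) - 22.4282)*sin(m)/(4.61*cos(m)^2 + 1.7*cos(m) - 2.72)^2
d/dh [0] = 0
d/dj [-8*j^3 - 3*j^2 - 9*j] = -24*j^2 - 6*j - 9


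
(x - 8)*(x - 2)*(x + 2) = x^3 - 8*x^2 - 4*x + 32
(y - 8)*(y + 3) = y^2 - 5*y - 24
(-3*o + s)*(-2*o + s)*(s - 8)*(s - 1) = 6*o^2*s^2 - 54*o^2*s + 48*o^2 - 5*o*s^3 + 45*o*s^2 - 40*o*s + s^4 - 9*s^3 + 8*s^2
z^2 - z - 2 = (z - 2)*(z + 1)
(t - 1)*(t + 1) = t^2 - 1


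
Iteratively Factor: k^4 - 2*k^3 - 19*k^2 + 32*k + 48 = (k + 4)*(k^3 - 6*k^2 + 5*k + 12) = (k - 3)*(k + 4)*(k^2 - 3*k - 4) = (k - 3)*(k + 1)*(k + 4)*(k - 4)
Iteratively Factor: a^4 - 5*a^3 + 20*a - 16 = (a - 4)*(a^3 - a^2 - 4*a + 4) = (a - 4)*(a + 2)*(a^2 - 3*a + 2) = (a - 4)*(a - 2)*(a + 2)*(a - 1)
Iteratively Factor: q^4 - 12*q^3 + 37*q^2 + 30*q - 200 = (q - 4)*(q^3 - 8*q^2 + 5*q + 50) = (q - 5)*(q - 4)*(q^2 - 3*q - 10) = (q - 5)*(q - 4)*(q + 2)*(q - 5)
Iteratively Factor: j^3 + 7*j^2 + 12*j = (j + 4)*(j^2 + 3*j) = (j + 3)*(j + 4)*(j)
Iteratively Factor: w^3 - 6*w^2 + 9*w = (w)*(w^2 - 6*w + 9) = w*(w - 3)*(w - 3)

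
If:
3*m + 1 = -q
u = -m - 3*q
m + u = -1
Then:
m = -4/9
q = 1/3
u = -5/9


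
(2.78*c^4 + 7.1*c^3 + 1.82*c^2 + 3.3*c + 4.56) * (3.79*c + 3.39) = 10.5362*c^5 + 36.3332*c^4 + 30.9668*c^3 + 18.6768*c^2 + 28.4694*c + 15.4584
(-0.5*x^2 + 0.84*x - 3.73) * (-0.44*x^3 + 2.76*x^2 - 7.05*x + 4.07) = 0.22*x^5 - 1.7496*x^4 + 7.4846*x^3 - 18.2518*x^2 + 29.7153*x - 15.1811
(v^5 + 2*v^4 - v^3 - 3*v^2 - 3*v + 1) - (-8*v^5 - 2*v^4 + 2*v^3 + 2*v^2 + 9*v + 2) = 9*v^5 + 4*v^4 - 3*v^3 - 5*v^2 - 12*v - 1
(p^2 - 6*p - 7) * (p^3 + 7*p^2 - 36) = p^5 + p^4 - 49*p^3 - 85*p^2 + 216*p + 252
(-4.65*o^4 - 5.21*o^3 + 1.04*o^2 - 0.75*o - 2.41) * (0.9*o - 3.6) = -4.185*o^5 + 12.051*o^4 + 19.692*o^3 - 4.419*o^2 + 0.531*o + 8.676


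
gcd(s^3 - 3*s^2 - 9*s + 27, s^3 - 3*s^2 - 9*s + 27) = s^3 - 3*s^2 - 9*s + 27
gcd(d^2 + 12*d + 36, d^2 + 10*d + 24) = d + 6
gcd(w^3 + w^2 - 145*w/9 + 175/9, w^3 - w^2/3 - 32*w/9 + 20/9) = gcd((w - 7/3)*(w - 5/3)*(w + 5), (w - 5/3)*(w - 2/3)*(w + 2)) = w - 5/3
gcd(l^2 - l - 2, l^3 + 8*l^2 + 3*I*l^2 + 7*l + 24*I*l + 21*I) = l + 1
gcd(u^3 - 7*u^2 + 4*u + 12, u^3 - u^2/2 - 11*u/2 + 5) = u - 2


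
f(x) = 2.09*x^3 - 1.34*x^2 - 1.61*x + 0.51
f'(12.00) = 869.11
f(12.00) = 3399.75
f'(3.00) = 46.78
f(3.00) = 40.05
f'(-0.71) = 3.45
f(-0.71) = 0.23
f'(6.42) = 239.61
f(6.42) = 487.98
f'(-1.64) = 19.65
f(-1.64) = -9.67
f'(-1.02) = 7.65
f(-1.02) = -1.46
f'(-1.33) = 13.05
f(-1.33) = -4.64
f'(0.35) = -1.78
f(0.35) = -0.13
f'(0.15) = -1.87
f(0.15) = 0.25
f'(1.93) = 16.57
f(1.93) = 7.44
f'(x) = 6.27*x^2 - 2.68*x - 1.61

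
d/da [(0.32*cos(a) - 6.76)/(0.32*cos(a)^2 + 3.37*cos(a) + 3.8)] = (0.1024*cos(a)^2 - 4.3264*cos(a) - 23.9972)*sin(a)/(0.1024*cos(a)^4 + 2.1568*cos(a)^3 + 13.7889*cos(a)^2 + 25.612*cos(a) + 14.44)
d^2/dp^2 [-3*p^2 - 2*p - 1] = -6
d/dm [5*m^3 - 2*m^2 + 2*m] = 15*m^2 - 4*m + 2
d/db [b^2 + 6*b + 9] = 2*b + 6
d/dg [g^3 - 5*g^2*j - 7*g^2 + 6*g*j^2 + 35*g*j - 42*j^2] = 3*g^2 - 10*g*j - 14*g + 6*j^2 + 35*j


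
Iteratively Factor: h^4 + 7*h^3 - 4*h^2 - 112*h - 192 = (h + 3)*(h^3 + 4*h^2 - 16*h - 64) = (h + 3)*(h + 4)*(h^2 - 16) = (h + 3)*(h + 4)^2*(h - 4)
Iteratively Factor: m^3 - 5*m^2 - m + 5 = (m - 1)*(m^2 - 4*m - 5) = (m - 1)*(m + 1)*(m - 5)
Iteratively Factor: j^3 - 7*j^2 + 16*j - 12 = (j - 2)*(j^2 - 5*j + 6) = (j - 2)^2*(j - 3)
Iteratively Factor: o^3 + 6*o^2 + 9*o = (o + 3)*(o^2 + 3*o) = o*(o + 3)*(o + 3)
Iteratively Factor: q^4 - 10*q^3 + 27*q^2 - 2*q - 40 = (q - 2)*(q^3 - 8*q^2 + 11*q + 20) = (q - 4)*(q - 2)*(q^2 - 4*q - 5) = (q - 4)*(q - 2)*(q + 1)*(q - 5)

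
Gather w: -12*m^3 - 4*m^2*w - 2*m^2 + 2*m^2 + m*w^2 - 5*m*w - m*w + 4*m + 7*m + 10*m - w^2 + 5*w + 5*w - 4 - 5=-12*m^3 + 21*m + w^2*(m - 1) + w*(-4*m^2 - 6*m + 10) - 9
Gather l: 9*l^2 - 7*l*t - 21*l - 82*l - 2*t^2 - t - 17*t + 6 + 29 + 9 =9*l^2 + l*(-7*t - 103) - 2*t^2 - 18*t + 44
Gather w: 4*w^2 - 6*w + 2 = 4*w^2 - 6*w + 2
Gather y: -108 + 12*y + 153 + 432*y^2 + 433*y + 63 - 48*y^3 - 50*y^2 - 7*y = -48*y^3 + 382*y^2 + 438*y + 108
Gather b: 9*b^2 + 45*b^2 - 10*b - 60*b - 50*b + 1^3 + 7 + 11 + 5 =54*b^2 - 120*b + 24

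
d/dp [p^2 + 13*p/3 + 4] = 2*p + 13/3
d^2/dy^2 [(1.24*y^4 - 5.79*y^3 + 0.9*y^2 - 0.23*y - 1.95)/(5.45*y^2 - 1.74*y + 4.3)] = (73.6621999999999*y^6 - 70.5535199999999*y^5 + 196.881744*y^4 + 91.281062*y^3 + 60.98763*y^2 - 499.0512*y + 109.42914)/(161.878625*y^6 - 155.04705*y^5 + 432.66351*y^4 - 249.929424*y^3 + 341.36754*y^2 - 96.5178*y + 79.507)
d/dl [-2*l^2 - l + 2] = -4*l - 1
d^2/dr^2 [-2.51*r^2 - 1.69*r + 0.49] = -5.02000000000000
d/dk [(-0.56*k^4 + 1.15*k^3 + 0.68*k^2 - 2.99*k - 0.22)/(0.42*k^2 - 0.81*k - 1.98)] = (-0.4704*k^5 + 1.8438*k^4 + 2.5722*k^3 - 6.126*k^2 - 2.508*k + 5.742)/(0.1764*k^4 - 0.6804*k^3 - 1.0071*k^2 + 3.2076*k + 3.9204)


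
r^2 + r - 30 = (r - 5)*(r + 6)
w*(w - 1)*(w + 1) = w^3 - w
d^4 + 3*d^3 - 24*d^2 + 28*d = d*(d - 2)^2*(d + 7)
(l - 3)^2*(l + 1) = l^3 - 5*l^2 + 3*l + 9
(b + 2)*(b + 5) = b^2 + 7*b + 10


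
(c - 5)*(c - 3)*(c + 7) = c^3 - c^2 - 41*c + 105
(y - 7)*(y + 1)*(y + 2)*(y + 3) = y^4 - y^3 - 31*y^2 - 71*y - 42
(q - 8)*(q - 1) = q^2 - 9*q + 8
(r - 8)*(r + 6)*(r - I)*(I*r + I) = I*r^4 + r^3 - I*r^3 - r^2 - 50*I*r^2 - 50*r - 48*I*r - 48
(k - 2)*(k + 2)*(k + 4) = k^3 + 4*k^2 - 4*k - 16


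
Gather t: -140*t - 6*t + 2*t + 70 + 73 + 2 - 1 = 144 - 144*t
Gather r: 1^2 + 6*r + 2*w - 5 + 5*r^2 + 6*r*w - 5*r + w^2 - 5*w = 5*r^2 + r*(6*w + 1) + w^2 - 3*w - 4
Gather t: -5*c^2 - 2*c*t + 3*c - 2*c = -5*c^2 - 2*c*t + c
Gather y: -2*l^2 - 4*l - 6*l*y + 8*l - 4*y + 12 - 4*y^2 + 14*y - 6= -2*l^2 + 4*l - 4*y^2 + y*(10 - 6*l) + 6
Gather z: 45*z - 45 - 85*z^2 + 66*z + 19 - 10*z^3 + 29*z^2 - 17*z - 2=-10*z^3 - 56*z^2 + 94*z - 28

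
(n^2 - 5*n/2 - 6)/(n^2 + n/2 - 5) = (2*n^2 - 5*n - 12)/(2*n^2 + n - 10)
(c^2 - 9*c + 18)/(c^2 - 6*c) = (c - 3)/c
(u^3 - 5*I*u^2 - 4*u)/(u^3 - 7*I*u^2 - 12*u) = (u - I)/(u - 3*I)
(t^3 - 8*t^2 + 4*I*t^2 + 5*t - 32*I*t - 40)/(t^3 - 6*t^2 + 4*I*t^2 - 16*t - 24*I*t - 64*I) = (t^2 + 4*I*t + 5)/(t^2 + t*(2 + 4*I) + 8*I)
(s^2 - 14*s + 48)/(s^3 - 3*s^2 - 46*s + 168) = (s - 8)/(s^2 + 3*s - 28)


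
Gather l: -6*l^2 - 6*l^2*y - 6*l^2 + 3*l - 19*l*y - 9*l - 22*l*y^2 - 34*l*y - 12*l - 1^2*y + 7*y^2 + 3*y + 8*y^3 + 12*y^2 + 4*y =l^2*(-6*y - 12) + l*(-22*y^2 - 53*y - 18) + 8*y^3 + 19*y^2 + 6*y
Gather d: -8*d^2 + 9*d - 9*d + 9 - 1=8 - 8*d^2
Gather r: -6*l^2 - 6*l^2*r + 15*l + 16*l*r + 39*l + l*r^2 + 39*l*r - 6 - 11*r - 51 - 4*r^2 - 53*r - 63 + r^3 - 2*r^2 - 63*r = -6*l^2 + 54*l + r^3 + r^2*(l - 6) + r*(-6*l^2 + 55*l - 127) - 120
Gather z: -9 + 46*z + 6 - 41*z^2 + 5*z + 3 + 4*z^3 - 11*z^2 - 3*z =4*z^3 - 52*z^2 + 48*z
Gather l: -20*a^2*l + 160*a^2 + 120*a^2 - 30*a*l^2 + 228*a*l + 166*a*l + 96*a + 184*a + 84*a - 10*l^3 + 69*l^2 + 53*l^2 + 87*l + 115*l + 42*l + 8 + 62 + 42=280*a^2 + 364*a - 10*l^3 + l^2*(122 - 30*a) + l*(-20*a^2 + 394*a + 244) + 112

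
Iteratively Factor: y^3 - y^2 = (y - 1)*(y^2) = y*(y - 1)*(y)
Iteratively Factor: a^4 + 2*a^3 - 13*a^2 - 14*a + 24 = (a - 1)*(a^3 + 3*a^2 - 10*a - 24) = (a - 1)*(a + 2)*(a^2 + a - 12) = (a - 1)*(a + 2)*(a + 4)*(a - 3)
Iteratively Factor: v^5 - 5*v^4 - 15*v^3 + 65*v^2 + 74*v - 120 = (v + 3)*(v^4 - 8*v^3 + 9*v^2 + 38*v - 40) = (v - 5)*(v + 3)*(v^3 - 3*v^2 - 6*v + 8) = (v - 5)*(v + 2)*(v + 3)*(v^2 - 5*v + 4) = (v - 5)*(v - 1)*(v + 2)*(v + 3)*(v - 4)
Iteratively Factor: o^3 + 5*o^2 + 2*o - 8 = (o + 2)*(o^2 + 3*o - 4) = (o + 2)*(o + 4)*(o - 1)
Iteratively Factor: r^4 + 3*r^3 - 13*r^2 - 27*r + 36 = (r - 3)*(r^3 + 6*r^2 + 5*r - 12) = (r - 3)*(r - 1)*(r^2 + 7*r + 12) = (r - 3)*(r - 1)*(r + 4)*(r + 3)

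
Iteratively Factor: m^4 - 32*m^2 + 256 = (m - 4)*(m^3 + 4*m^2 - 16*m - 64) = (m - 4)*(m + 4)*(m^2 - 16) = (m - 4)*(m + 4)^2*(m - 4)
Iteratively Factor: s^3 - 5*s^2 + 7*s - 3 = (s - 1)*(s^2 - 4*s + 3) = (s - 1)^2*(s - 3)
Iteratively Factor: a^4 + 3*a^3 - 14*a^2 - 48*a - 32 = (a - 4)*(a^3 + 7*a^2 + 14*a + 8) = (a - 4)*(a + 1)*(a^2 + 6*a + 8) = (a - 4)*(a + 1)*(a + 2)*(a + 4)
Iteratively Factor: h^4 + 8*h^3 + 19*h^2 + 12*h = (h)*(h^3 + 8*h^2 + 19*h + 12) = h*(h + 1)*(h^2 + 7*h + 12) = h*(h + 1)*(h + 4)*(h + 3)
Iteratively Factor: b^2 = (b)*(b)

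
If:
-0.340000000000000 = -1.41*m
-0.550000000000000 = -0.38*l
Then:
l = 1.45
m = 0.24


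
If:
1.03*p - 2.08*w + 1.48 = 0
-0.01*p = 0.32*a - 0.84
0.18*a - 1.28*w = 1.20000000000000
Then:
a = 2.71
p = -2.56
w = -0.56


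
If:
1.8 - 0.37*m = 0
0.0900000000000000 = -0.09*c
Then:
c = -1.00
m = 4.86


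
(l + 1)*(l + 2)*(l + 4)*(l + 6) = l^4 + 13*l^3 + 56*l^2 + 92*l + 48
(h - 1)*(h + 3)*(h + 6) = h^3 + 8*h^2 + 9*h - 18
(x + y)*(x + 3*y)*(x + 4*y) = x^3 + 8*x^2*y + 19*x*y^2 + 12*y^3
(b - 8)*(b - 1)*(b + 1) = b^3 - 8*b^2 - b + 8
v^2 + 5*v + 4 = (v + 1)*(v + 4)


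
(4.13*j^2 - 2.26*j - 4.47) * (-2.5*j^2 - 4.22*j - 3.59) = -10.325*j^4 - 11.7786*j^3 + 5.8855*j^2 + 26.9768*j + 16.0473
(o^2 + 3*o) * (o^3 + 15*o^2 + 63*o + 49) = o^5 + 18*o^4 + 108*o^3 + 238*o^2 + 147*o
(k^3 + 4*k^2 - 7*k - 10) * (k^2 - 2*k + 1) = k^5 + 2*k^4 - 14*k^3 + 8*k^2 + 13*k - 10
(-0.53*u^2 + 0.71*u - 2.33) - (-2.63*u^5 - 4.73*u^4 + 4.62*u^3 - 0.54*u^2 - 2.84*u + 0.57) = 2.63*u^5 + 4.73*u^4 - 4.62*u^3 + 0.01*u^2 + 3.55*u - 2.9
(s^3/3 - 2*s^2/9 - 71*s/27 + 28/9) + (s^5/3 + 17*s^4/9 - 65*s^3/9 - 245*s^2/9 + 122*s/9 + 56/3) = s^5/3 + 17*s^4/9 - 62*s^3/9 - 247*s^2/9 + 295*s/27 + 196/9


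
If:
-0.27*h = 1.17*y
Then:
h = -4.33333333333333*y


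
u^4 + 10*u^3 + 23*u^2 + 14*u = u*(u + 1)*(u + 2)*(u + 7)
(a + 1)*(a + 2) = a^2 + 3*a + 2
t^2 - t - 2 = (t - 2)*(t + 1)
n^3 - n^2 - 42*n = n*(n - 7)*(n + 6)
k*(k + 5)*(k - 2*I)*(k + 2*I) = k^4 + 5*k^3 + 4*k^2 + 20*k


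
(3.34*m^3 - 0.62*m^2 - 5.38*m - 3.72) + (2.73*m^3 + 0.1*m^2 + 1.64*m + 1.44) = 6.07*m^3 - 0.52*m^2 - 3.74*m - 2.28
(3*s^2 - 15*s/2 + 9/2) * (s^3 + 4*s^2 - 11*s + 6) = 3*s^5 + 9*s^4/2 - 117*s^3/2 + 237*s^2/2 - 189*s/2 + 27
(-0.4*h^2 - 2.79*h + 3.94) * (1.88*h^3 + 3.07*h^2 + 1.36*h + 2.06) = -0.752*h^5 - 6.4732*h^4 - 1.7021*h^3 + 7.4774*h^2 - 0.388999999999999*h + 8.1164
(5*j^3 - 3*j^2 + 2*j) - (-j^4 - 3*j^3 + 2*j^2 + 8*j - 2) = j^4 + 8*j^3 - 5*j^2 - 6*j + 2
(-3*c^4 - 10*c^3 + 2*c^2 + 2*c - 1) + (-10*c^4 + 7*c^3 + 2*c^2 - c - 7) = -13*c^4 - 3*c^3 + 4*c^2 + c - 8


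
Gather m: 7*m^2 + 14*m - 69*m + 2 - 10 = 7*m^2 - 55*m - 8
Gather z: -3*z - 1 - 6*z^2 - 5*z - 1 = -6*z^2 - 8*z - 2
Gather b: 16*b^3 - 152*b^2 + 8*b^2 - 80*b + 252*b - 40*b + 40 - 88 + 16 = 16*b^3 - 144*b^2 + 132*b - 32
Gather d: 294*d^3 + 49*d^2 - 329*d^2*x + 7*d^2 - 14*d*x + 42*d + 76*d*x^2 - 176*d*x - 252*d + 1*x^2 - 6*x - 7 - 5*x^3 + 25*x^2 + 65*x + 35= 294*d^3 + d^2*(56 - 329*x) + d*(76*x^2 - 190*x - 210) - 5*x^3 + 26*x^2 + 59*x + 28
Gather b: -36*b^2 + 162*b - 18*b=-36*b^2 + 144*b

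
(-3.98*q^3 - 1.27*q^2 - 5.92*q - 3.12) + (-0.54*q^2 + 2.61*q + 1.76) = -3.98*q^3 - 1.81*q^2 - 3.31*q - 1.36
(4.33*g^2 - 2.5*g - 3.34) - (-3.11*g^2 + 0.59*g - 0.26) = 7.44*g^2 - 3.09*g - 3.08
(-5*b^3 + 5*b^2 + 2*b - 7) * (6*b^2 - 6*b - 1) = -30*b^5 + 60*b^4 - 13*b^3 - 59*b^2 + 40*b + 7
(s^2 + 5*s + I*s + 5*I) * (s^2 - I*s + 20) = s^4 + 5*s^3 + 21*s^2 + 105*s + 20*I*s + 100*I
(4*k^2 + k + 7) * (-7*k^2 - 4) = -28*k^4 - 7*k^3 - 65*k^2 - 4*k - 28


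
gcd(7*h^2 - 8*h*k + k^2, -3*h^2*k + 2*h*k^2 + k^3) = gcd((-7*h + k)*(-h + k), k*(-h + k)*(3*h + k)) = h - k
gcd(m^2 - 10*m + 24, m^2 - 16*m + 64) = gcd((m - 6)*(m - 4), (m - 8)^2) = 1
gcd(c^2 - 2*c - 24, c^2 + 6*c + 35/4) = 1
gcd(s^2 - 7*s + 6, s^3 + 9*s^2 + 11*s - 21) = s - 1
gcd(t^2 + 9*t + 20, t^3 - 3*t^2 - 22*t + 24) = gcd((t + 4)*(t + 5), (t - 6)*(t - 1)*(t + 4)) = t + 4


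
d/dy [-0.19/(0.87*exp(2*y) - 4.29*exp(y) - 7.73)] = (0.3306*exp(y) - 0.8151)*exp(y)/(-0.87*exp(2*y) + 4.29*exp(y) + 7.73)^2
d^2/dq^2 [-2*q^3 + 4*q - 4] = -12*q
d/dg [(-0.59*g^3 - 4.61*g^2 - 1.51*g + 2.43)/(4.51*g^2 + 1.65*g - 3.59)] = (-2.6609*g^4 - 1.947*g^3 + 5.5579*g^2 + 11.1812*g + 1.4114)/(20.3401*g^4 + 14.883*g^3 - 29.6593*g^2 - 11.847*g + 12.8881)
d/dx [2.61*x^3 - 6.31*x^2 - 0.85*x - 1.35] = 7.83*x^2 - 12.62*x - 0.85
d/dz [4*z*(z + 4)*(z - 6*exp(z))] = -24*z^2*exp(z) + 12*z^2 - 144*z*exp(z) + 32*z - 96*exp(z)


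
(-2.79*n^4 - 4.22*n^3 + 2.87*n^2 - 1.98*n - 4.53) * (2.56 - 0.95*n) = 2.6505*n^5 - 3.1334*n^4 - 13.5297*n^3 + 9.2282*n^2 - 0.765300000000001*n - 11.5968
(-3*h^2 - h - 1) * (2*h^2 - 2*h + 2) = -6*h^4 + 4*h^3 - 6*h^2 - 2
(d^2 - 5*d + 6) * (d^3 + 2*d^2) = d^5 - 3*d^4 - 4*d^3 + 12*d^2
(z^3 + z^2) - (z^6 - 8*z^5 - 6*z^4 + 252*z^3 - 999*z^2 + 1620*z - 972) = -z^6 + 8*z^5 + 6*z^4 - 251*z^3 + 1000*z^2 - 1620*z + 972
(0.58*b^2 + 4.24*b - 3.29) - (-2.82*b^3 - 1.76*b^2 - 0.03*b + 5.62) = 2.82*b^3 + 2.34*b^2 + 4.27*b - 8.91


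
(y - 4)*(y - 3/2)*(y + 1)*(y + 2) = y^4 - 5*y^3/2 - 17*y^2/2 + 7*y + 12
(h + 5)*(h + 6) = h^2 + 11*h + 30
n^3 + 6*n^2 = n^2*(n + 6)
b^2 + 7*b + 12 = (b + 3)*(b + 4)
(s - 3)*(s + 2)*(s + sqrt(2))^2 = s^4 - s^3 + 2*sqrt(2)*s^3 - 4*s^2 - 2*sqrt(2)*s^2 - 12*sqrt(2)*s - 2*s - 12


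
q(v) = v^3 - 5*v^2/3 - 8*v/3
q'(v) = 3*v^2 - 10*v/3 - 8/3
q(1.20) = -3.87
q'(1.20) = -2.35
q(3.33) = 9.56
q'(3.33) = 19.50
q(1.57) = -4.42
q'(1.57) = -0.51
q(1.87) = -4.28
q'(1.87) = 1.59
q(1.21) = -3.90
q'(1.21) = -2.31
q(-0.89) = 0.35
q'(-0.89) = 2.68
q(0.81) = -2.72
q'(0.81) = -3.40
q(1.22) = -3.92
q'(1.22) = -2.27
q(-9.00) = -840.00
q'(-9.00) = 270.33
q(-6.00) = -260.00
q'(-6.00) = 125.33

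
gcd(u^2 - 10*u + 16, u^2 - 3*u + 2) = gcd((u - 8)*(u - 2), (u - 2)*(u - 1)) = u - 2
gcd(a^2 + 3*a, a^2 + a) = a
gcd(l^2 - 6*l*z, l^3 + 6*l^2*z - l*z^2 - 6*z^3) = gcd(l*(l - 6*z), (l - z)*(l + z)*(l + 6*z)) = 1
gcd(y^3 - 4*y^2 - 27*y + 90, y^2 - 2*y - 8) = 1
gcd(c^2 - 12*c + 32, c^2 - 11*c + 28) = c - 4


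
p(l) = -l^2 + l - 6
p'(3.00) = -5.00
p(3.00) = -12.00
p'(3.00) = -5.00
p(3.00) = -12.00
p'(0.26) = 0.48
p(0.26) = -5.81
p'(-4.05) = 9.10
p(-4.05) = -26.45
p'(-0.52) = 2.04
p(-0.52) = -6.79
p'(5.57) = -10.14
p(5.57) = -31.45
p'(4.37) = -7.74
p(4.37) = -20.73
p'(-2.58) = 6.16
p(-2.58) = -15.24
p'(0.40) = 0.20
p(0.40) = -5.76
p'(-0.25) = 1.50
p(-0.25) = -6.31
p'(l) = 1 - 2*l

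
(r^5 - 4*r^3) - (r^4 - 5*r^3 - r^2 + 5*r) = r^5 - r^4 + r^3 + r^2 - 5*r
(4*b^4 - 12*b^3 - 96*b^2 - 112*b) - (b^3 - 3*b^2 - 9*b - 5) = 4*b^4 - 13*b^3 - 93*b^2 - 103*b + 5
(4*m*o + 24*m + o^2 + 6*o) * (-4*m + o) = -16*m^2*o - 96*m^2 + o^3 + 6*o^2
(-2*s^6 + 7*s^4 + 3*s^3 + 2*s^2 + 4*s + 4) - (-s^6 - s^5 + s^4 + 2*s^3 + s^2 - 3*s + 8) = -s^6 + s^5 + 6*s^4 + s^3 + s^2 + 7*s - 4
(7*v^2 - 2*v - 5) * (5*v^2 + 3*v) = 35*v^4 + 11*v^3 - 31*v^2 - 15*v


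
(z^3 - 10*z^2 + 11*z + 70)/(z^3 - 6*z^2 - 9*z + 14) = (z - 5)/(z - 1)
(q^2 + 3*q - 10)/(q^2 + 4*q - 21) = (q^2 + 3*q - 10)/(q^2 + 4*q - 21)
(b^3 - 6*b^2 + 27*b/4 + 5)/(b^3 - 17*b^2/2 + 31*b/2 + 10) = (b - 5/2)/(b - 5)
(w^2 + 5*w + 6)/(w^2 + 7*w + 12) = (w + 2)/(w + 4)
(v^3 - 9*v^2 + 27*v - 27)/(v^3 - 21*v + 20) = (v^3 - 9*v^2 + 27*v - 27)/(v^3 - 21*v + 20)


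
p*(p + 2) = p^2 + 2*p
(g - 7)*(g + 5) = g^2 - 2*g - 35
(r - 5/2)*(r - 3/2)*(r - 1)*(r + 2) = r^4 - 3*r^3 - 9*r^2/4 + 47*r/4 - 15/2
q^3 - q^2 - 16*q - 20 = (q - 5)*(q + 2)^2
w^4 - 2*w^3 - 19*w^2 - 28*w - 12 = (w - 6)*(w + 1)^2*(w + 2)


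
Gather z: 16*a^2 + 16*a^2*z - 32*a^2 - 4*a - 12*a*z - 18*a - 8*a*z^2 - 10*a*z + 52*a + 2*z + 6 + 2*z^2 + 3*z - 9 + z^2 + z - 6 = -16*a^2 + 30*a + z^2*(3 - 8*a) + z*(16*a^2 - 22*a + 6) - 9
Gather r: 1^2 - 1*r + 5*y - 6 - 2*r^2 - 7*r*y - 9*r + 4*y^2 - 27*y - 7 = -2*r^2 + r*(-7*y - 10) + 4*y^2 - 22*y - 12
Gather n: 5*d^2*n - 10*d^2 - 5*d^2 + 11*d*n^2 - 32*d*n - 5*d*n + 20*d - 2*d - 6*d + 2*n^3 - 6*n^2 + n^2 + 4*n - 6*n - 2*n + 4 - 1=-15*d^2 + 12*d + 2*n^3 + n^2*(11*d - 5) + n*(5*d^2 - 37*d - 4) + 3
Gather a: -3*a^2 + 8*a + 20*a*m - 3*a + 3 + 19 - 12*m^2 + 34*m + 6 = -3*a^2 + a*(20*m + 5) - 12*m^2 + 34*m + 28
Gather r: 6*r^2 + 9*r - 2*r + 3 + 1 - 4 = 6*r^2 + 7*r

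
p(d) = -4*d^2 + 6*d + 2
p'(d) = 6 - 8*d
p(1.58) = 1.49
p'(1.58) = -6.64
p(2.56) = -8.85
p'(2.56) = -14.48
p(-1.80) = -21.76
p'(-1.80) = 20.40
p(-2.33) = -33.70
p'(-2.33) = 24.64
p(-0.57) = -2.72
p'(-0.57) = 10.56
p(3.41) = -24.05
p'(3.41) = -21.28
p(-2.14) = -29.16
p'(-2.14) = 23.12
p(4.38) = -48.46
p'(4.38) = -29.04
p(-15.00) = -988.00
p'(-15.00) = 126.00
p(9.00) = -268.00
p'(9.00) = -66.00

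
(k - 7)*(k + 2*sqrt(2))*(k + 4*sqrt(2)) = k^3 - 7*k^2 + 6*sqrt(2)*k^2 - 42*sqrt(2)*k + 16*k - 112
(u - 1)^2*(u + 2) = u^3 - 3*u + 2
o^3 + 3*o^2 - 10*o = o*(o - 2)*(o + 5)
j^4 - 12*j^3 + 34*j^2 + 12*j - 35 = (j - 7)*(j - 5)*(j - 1)*(j + 1)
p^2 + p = p*(p + 1)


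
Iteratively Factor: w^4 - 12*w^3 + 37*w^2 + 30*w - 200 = (w - 5)*(w^3 - 7*w^2 + 2*w + 40) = (w - 5)^2*(w^2 - 2*w - 8) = (w - 5)^2*(w - 4)*(w + 2)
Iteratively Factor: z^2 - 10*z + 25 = (z - 5)*(z - 5)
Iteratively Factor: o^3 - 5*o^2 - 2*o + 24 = (o - 4)*(o^2 - o - 6) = (o - 4)*(o - 3)*(o + 2)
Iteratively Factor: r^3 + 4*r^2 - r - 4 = (r - 1)*(r^2 + 5*r + 4) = (r - 1)*(r + 1)*(r + 4)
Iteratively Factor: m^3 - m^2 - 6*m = (m + 2)*(m^2 - 3*m) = (m - 3)*(m + 2)*(m)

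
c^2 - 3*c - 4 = (c - 4)*(c + 1)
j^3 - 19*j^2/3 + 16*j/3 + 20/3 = (j - 5)*(j - 2)*(j + 2/3)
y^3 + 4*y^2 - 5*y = y*(y - 1)*(y + 5)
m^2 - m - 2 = (m - 2)*(m + 1)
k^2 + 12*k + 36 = (k + 6)^2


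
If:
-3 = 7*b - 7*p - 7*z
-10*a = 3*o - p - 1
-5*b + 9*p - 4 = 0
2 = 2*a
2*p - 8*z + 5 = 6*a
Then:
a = 1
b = 1/154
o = -439/154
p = 69/154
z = -1/77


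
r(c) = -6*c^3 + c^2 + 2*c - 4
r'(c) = -18*c^2 + 2*c + 2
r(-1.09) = 2.78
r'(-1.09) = -21.57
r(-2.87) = 140.34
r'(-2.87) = -152.00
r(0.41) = -3.43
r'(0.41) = -0.21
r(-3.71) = 308.73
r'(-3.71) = -253.17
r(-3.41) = 238.72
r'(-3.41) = -214.13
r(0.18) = -3.64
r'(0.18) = 1.78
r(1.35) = -14.24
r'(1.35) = -28.10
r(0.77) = -4.61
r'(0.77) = -7.13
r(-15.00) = 20441.00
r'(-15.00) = -4078.00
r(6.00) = -1252.00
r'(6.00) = -634.00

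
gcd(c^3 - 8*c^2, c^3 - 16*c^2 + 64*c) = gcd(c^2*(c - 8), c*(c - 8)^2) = c^2 - 8*c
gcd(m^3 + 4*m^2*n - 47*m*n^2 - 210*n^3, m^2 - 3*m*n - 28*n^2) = m - 7*n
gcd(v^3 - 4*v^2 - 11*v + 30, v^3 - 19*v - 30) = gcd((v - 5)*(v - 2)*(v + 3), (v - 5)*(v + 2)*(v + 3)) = v^2 - 2*v - 15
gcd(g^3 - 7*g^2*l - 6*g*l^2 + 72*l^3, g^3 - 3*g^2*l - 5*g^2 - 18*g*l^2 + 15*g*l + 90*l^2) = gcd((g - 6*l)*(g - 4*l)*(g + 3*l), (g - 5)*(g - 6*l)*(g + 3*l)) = g^2 - 3*g*l - 18*l^2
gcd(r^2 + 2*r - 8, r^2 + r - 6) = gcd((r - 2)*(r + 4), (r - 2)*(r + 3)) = r - 2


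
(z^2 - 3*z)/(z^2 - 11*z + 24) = z/(z - 8)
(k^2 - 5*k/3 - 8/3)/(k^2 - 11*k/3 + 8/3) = (k + 1)/(k - 1)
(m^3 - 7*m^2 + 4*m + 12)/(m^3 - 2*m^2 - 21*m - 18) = (m - 2)/(m + 3)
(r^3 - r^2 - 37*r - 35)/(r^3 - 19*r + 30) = (r^2 - 6*r - 7)/(r^2 - 5*r + 6)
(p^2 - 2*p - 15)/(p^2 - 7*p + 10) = (p + 3)/(p - 2)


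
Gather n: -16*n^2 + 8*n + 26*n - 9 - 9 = -16*n^2 + 34*n - 18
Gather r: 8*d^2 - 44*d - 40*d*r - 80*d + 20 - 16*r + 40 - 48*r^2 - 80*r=8*d^2 - 124*d - 48*r^2 + r*(-40*d - 96) + 60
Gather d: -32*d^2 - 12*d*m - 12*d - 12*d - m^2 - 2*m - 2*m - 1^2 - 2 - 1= -32*d^2 + d*(-12*m - 24) - m^2 - 4*m - 4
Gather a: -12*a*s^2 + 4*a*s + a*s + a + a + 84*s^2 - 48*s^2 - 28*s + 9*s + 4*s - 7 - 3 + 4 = a*(-12*s^2 + 5*s + 2) + 36*s^2 - 15*s - 6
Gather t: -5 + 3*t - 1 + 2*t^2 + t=2*t^2 + 4*t - 6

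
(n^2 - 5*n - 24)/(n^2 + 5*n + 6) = (n - 8)/(n + 2)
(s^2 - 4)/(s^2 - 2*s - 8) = (s - 2)/(s - 4)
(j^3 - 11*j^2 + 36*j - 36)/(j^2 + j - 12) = (j^2 - 8*j + 12)/(j + 4)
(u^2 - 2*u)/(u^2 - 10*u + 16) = u/(u - 8)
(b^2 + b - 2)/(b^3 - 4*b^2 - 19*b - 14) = (b - 1)/(b^2 - 6*b - 7)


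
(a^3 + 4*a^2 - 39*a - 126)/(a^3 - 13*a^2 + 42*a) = (a^2 + 10*a + 21)/(a*(a - 7))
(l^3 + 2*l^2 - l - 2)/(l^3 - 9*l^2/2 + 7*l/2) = 2*(l^2 + 3*l + 2)/(l*(2*l - 7))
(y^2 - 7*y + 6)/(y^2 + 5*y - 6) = (y - 6)/(y + 6)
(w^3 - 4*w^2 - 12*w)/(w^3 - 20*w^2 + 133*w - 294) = w*(w + 2)/(w^2 - 14*w + 49)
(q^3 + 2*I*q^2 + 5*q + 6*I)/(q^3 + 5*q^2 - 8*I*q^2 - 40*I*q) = (q^3 + 2*I*q^2 + 5*q + 6*I)/(q*(q^2 + q*(5 - 8*I) - 40*I))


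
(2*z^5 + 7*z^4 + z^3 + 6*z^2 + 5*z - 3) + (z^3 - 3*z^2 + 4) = 2*z^5 + 7*z^4 + 2*z^3 + 3*z^2 + 5*z + 1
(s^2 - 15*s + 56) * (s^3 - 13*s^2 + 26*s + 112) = s^5 - 28*s^4 + 277*s^3 - 1006*s^2 - 224*s + 6272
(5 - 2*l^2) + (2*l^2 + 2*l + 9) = 2*l + 14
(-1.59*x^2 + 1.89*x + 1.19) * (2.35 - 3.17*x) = 5.0403*x^3 - 9.7278*x^2 + 0.6692*x + 2.7965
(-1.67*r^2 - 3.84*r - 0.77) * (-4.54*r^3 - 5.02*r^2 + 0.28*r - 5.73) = 7.5818*r^5 + 25.817*r^4 + 22.305*r^3 + 12.3593*r^2 + 21.7876*r + 4.4121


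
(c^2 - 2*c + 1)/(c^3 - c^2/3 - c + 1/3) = 3*(c - 1)/(3*c^2 + 2*c - 1)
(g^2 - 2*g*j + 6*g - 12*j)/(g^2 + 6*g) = (g - 2*j)/g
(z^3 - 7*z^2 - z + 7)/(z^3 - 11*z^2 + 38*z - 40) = (z^3 - 7*z^2 - z + 7)/(z^3 - 11*z^2 + 38*z - 40)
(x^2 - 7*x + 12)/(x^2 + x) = (x^2 - 7*x + 12)/(x*(x + 1))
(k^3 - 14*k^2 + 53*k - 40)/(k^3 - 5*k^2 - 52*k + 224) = (k^2 - 6*k + 5)/(k^2 + 3*k - 28)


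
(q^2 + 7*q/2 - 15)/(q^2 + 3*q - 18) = (q - 5/2)/(q - 3)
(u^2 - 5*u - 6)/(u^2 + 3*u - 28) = (u^2 - 5*u - 6)/(u^2 + 3*u - 28)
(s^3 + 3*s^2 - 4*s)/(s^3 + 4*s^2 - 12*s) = (s^2 + 3*s - 4)/(s^2 + 4*s - 12)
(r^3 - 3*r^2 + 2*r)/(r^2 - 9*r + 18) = r*(r^2 - 3*r + 2)/(r^2 - 9*r + 18)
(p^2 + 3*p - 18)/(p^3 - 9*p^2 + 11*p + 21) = (p + 6)/(p^2 - 6*p - 7)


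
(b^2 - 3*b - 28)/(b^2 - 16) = (b - 7)/(b - 4)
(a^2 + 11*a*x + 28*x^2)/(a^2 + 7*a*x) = (a + 4*x)/a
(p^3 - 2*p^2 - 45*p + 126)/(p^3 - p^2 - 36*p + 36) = (p^2 + 4*p - 21)/(p^2 + 5*p - 6)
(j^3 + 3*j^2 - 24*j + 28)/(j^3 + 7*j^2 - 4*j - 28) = (j - 2)/(j + 2)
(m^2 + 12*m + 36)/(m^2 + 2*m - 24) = (m + 6)/(m - 4)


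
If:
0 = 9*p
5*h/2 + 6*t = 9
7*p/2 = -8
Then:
No Solution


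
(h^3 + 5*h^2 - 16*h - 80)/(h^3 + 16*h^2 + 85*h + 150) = (h^2 - 16)/(h^2 + 11*h + 30)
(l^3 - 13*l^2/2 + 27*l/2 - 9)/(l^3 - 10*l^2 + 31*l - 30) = (l - 3/2)/(l - 5)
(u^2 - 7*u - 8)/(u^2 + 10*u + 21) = (u^2 - 7*u - 8)/(u^2 + 10*u + 21)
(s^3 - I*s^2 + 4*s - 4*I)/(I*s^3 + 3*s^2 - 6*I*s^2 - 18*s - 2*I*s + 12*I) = (-I*s + 2)/(s - 6)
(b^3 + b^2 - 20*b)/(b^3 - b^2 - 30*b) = (b - 4)/(b - 6)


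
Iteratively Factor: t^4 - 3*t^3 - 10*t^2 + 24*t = (t - 2)*(t^3 - t^2 - 12*t) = (t - 2)*(t + 3)*(t^2 - 4*t) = (t - 4)*(t - 2)*(t + 3)*(t)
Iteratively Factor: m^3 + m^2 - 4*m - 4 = (m + 2)*(m^2 - m - 2) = (m + 1)*(m + 2)*(m - 2)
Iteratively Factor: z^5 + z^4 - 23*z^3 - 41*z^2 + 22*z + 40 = (z + 2)*(z^4 - z^3 - 21*z^2 + z + 20) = (z + 2)*(z + 4)*(z^3 - 5*z^2 - z + 5) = (z + 1)*(z + 2)*(z + 4)*(z^2 - 6*z + 5) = (z - 5)*(z + 1)*(z + 2)*(z + 4)*(z - 1)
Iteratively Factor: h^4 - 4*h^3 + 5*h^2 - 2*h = (h - 1)*(h^3 - 3*h^2 + 2*h) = h*(h - 1)*(h^2 - 3*h + 2) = h*(h - 1)^2*(h - 2)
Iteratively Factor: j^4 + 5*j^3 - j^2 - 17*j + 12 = (j - 1)*(j^3 + 6*j^2 + 5*j - 12) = (j - 1)*(j + 3)*(j^2 + 3*j - 4) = (j - 1)^2*(j + 3)*(j + 4)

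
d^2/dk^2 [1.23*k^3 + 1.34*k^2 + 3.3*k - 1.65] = 7.38*k + 2.68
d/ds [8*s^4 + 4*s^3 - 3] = s^2*(32*s + 12)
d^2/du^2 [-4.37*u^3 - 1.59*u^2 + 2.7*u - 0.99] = -26.22*u - 3.18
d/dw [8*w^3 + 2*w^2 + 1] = 4*w*(6*w + 1)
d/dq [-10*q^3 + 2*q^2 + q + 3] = -30*q^2 + 4*q + 1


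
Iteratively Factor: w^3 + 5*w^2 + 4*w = (w + 4)*(w^2 + w) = w*(w + 4)*(w + 1)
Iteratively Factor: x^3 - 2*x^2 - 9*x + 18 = (x + 3)*(x^2 - 5*x + 6) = (x - 2)*(x + 3)*(x - 3)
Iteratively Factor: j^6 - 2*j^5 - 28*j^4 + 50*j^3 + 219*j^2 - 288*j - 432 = (j + 3)*(j^5 - 5*j^4 - 13*j^3 + 89*j^2 - 48*j - 144) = (j - 3)*(j + 3)*(j^4 - 2*j^3 - 19*j^2 + 32*j + 48) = (j - 3)*(j + 3)*(j + 4)*(j^3 - 6*j^2 + 5*j + 12) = (j - 3)*(j + 1)*(j + 3)*(j + 4)*(j^2 - 7*j + 12) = (j - 4)*(j - 3)*(j + 1)*(j + 3)*(j + 4)*(j - 3)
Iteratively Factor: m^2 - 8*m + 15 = (m - 5)*(m - 3)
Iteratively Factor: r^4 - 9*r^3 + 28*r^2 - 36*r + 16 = (r - 1)*(r^3 - 8*r^2 + 20*r - 16) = (r - 2)*(r - 1)*(r^2 - 6*r + 8) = (r - 2)^2*(r - 1)*(r - 4)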